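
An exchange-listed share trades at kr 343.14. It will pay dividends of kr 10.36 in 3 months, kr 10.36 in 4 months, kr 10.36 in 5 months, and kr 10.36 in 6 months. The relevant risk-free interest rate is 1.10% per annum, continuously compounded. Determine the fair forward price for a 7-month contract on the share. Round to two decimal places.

kr 303.81

PV(dividends) I = 10.36·e^(−0.0110·3/12) + 10.36·e^(−0.0110·4/12) + 10.36·e^(−0.0110·5/12) + 10.36·e^(−0.0110·6/12)
I = 10.3315 + 10.3221 + 10.3126 + 10.3032 = 41.2694
F = (S − I)·e^(rT) = (343.14 − 41.2694) · e^(0.0110·7/12)
= 301.8706 · e^0.006417 = 301.8706 × 1.006438 = kr 303.81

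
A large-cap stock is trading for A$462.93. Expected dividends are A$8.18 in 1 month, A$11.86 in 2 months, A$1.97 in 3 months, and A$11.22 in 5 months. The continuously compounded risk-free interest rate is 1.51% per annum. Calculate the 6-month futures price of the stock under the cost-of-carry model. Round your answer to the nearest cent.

PV(dividends) I = 8.18·e^(−0.0151·1/12) + 11.86·e^(−0.0151·2/12) + 1.97·e^(−0.0151·3/12) + 11.22·e^(−0.0151·5/12)
I = 8.1697 + 11.8302 + 1.9626 + 11.1496 = 33.1121
F = (S − I)·e^(rT) = (462.93 − 33.1121) · e^(0.0151·6/12)
= 429.8179 · e^0.007550 = 429.8179 × 1.007579 = A$433.08

A$433.08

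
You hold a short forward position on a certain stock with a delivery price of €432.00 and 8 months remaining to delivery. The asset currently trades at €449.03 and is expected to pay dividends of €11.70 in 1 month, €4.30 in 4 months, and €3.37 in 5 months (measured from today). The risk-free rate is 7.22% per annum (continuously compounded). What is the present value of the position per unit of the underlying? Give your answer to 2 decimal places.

-€18.23

PV(remaining dividends) I = 11.70·e^(−0.0722·1/12) + 4.30·e^(−0.0722·4/12) + 3.37·e^(−0.0722·5/12) = 19.0977
Current forward F = (S − I)·e^(rT) = (449.03 − 19.0977)·e^(0.0722·8/12) = 429.9323 × 1.049311 = 451.1327
Value (long) = (F − K)·e^(−rT) = (451.1327 − 432.00) × 0.953007 = 18.2336
Short position value = −(long value) = -€18.23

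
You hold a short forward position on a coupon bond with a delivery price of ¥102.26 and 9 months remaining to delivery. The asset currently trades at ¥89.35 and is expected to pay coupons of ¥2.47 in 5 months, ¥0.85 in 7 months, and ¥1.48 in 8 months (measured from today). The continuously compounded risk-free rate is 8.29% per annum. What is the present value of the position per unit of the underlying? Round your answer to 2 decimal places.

¥11.34

PV(remaining coupons) I = 2.47·e^(−0.0829·5/12) + 0.85·e^(−0.0829·7/12) + 1.48·e^(−0.0829·8/12) = 4.5964
Current forward F = (S − I)·e^(rT) = (89.35 − 4.5964)·e^(0.0829·9/12) = 84.7536 × 1.064149 = 90.1905
Value (long) = (F − K)·e^(−rT) = (90.1905 − 102.26) × 0.939718 = -11.3419
Short position value = −(long value) = ¥11.34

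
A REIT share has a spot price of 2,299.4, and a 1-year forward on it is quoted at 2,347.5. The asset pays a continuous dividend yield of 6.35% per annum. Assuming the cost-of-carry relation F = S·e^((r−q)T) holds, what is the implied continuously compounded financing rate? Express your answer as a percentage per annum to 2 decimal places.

From F = S·e^((r−q)T): (r − q) = ln(F/S)/T
ln(2347.5/2299.4) = ln(1.020919) = 0.020703
(r − q) = 0.020703 / (1) = 0.020703
r = ln(F/S)/T + q = 0.020703 + 0.0635 = 0.084203
r = 8.42%

8.42%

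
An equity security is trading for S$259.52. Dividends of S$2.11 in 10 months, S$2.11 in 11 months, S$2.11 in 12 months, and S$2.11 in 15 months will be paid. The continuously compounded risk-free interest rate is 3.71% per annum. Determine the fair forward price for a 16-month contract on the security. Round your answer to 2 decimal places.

PV(dividends) I = 2.11·e^(−0.0371·10/12) + 2.11·e^(−0.0371·11/12) + 2.11·e^(−0.0371·12/12) + 2.11·e^(−0.0371·15/12)
I = 2.0458 + 2.0394 + 2.0332 + 2.0144 = 8.1328
F = (S − I)·e^(rT) = (259.52 − 8.1328) · e^(0.0371·16/12)
= 251.3872 · e^0.049467 = 251.3872 × 1.050711 = S$264.14

S$264.14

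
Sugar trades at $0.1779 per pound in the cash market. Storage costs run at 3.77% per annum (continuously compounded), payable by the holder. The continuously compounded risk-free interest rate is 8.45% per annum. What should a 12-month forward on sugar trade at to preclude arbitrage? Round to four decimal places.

$0.2010 per pound

Net carry = r + u − y = 0.0845 + 0.0377 − 0.0000 = 0.1222
F = S·e^((r+u−y)T) = 0.1779 · e^(0.1222 × 12/12) = 0.1779 · e^0.122200
= 0.1779 × 1.129980 = $0.2010 per pound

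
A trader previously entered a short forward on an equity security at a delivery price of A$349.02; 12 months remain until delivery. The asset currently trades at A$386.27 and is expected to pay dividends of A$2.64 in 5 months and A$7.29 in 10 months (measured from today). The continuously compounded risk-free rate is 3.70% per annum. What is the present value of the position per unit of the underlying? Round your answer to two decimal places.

-A$40.26

PV(remaining dividends) I = 2.64·e^(−0.0370·5/12) + 7.29·e^(−0.0370·10/12) = 9.6683
Current forward F = (S − I)·e^(rT) = (386.27 − 9.6683)·e^(0.0370·12/12) = 376.6017 × 1.037693 = 390.7969
Value (long) = (F − K)·e^(−rT) = (390.7969 − 349.02) × 0.963676 = 40.2594
Short position value = −(long value) = -A$40.26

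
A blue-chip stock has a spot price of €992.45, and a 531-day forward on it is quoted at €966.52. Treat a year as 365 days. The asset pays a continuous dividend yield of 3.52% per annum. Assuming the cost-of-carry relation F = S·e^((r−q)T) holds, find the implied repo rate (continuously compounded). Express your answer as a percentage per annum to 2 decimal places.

1.70%

From F = S·e^((r−q)T): (r − q) = ln(F/S)/T
ln(966.52/992.45) = ln(0.973873) = -0.026474
(r − q) = -0.026474 / (531/365) = -0.018198
r = ln(F/S)/T + q = -0.018198 + 0.0352 = 0.017002
r = 1.70%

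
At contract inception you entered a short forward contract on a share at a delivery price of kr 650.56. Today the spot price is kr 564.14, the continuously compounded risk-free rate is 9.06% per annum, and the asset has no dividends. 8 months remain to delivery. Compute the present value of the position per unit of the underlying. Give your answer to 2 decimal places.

kr 48.29

Current fair forward for the remaining 8 months: F = S·e^(r·T), r = 0.0906
F = 564.14 · e^(0.0906 × 8/12) = 564.14 × 1.062261 = 599.2639
Value of long forward = (F − K)·e^(−rT) = (599.2639 − 650.56) · e^(−0.0906·8/12)
= -51.2961 × 0.941388 = -48.29
Short position value = −(long value) = kr 48.29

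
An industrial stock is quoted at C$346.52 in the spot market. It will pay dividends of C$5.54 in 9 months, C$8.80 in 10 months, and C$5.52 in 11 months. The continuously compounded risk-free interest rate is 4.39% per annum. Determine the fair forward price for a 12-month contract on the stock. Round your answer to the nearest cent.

C$342.07

PV(dividends) I = 5.54·e^(−0.0439·9/12) + 8.80·e^(−0.0439·10/12) + 5.52·e^(−0.0439·11/12)
I = 5.3606 + 8.4839 + 5.3023 = 19.1468
F = (S − I)·e^(rT) = (346.52 − 19.1468) · e^(0.0439·12/12)
= 327.3732 · e^0.043900 = 327.3732 × 1.044878 = C$342.07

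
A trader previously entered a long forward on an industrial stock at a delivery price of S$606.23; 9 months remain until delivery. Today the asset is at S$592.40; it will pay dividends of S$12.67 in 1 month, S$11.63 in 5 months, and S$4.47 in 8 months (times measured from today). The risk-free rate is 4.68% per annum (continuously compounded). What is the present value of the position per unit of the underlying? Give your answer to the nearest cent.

PV(remaining dividends) I = 12.67·e^(−0.0468·1/12) + 11.63·e^(−0.0468·5/12) + 4.47·e^(−0.0468·8/12) = 28.3588
Current forward F = (S − I)·e^(rT) = (592.40 − 28.3588)·e^(0.0468·9/12) = 564.0412 × 1.035723 = 584.1904
Value (long) = (F − K)·e^(−rT) = (584.1904 − 606.23) × 0.965509 = -21.2794
Value = -S$21.28

-S$21.28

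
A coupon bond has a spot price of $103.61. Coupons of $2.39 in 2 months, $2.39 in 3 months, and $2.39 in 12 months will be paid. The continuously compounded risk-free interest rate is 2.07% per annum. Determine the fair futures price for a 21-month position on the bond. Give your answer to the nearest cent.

PV(coupons) I = 2.39·e^(−0.0207·2/12) + 2.39·e^(−0.0207·3/12) + 2.39·e^(−0.0207·12/12)
I = 2.3818 + 2.3777 + 2.3410 = 7.1005
F = (S − I)·e^(rT) = (103.61 − 7.1005) · e^(0.0207·21/12)
= 96.5095 · e^0.036225 = 96.5095 × 1.036889 = $100.07

$100.07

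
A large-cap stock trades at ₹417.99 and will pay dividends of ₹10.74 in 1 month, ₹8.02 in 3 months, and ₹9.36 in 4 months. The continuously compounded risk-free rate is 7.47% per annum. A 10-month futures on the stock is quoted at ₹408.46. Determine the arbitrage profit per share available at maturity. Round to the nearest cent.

PV(dividends) I = 10.74·e^(−0.0747·1/12) + 8.02·e^(−0.0747·3/12) + 9.36·e^(−0.0747·4/12) = 27.6748
Fair futures F* = (S − I)·e^(rT) = (417.99 − 27.6748)·e^0.062250 = 390.3152 × 1.064228 = 415.3844
Market ₹408.46 < fair 415.3844: forward underpriced → reverse cash-and-carry (short the stock, invest proceeds at r, pay the dividends, go long the forward).
Profit at T = |F_mkt − F*| = |408.46 − 415.3844| = ₹6.92 per share

₹6.92 per share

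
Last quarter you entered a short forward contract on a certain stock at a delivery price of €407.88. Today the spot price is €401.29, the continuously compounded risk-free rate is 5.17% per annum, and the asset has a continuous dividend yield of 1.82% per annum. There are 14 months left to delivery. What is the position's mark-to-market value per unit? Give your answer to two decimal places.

Current fair forward for the remaining 14 months: F = S·e^((r − q)·T), (r − q) = 0.0517 − 0.0182 = 0.0335
F = 401.29 · e^(0.0335 × 14/12) = 401.29 × 1.039857 = 417.2842
Value of long forward = (F − K)·e^(−rT) = (417.2842 − 407.88) · e^(−0.0517·14/12)
= 9.4042 × 0.941466 = 8.85
Short position value = −(long value) = -€8.85

-€8.85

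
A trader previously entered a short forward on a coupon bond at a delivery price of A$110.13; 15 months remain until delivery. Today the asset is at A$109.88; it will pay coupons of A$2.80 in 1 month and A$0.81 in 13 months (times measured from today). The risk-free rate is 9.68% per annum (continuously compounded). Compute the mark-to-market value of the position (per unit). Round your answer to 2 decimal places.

PV(remaining coupons) I = 2.80·e^(−0.0968·1/12) + 0.81·e^(−0.0968·13/12) = 3.5069
Current forward F = (S − I)·e^(rT) = (109.88 − 3.5069)·e^(0.0968·15/12) = 106.3731 × 1.128625 = 120.0553
Value (long) = (F − K)·e^(−rT) = (120.0553 − 110.13) × 0.886034 = 8.7942
Short position value = −(long value) = -A$8.79

-A$8.79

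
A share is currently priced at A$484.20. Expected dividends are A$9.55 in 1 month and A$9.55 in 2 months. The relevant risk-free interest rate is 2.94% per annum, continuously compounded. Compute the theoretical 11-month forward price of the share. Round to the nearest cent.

A$477.88

PV(dividends) I = 9.55·e^(−0.0294·1/12) + 9.55·e^(−0.0294·2/12)
I = 9.5266 + 9.5033 = 19.0299
F = (S − I)·e^(rT) = (484.20 − 19.0299) · e^(0.0294·11/12)
= 465.1701 · e^0.026950 = 465.1701 × 1.027316 = A$477.88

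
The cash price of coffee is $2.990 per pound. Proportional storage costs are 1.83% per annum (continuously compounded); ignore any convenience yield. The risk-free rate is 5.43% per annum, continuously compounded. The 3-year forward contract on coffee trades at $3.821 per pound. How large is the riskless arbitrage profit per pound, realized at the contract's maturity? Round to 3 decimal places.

Fair forward: F* = S·e^(carry·T), with carry = (r + u) = 0.0543 + 0.0183 = 0.0726
F* = 2.990 · e^(0.0726 × 3) = 2.990 · e^0.217800 = 2.990 × 1.243338 = $3.7176
Market $3.821 > fair $3.7176: forward overpriced → cash-and-carry (buy spot, short the forward).
At maturity, profit = |F_mkt − F*| = |3.821 − 3.7176| = $0.103 per pound

$0.103 per pound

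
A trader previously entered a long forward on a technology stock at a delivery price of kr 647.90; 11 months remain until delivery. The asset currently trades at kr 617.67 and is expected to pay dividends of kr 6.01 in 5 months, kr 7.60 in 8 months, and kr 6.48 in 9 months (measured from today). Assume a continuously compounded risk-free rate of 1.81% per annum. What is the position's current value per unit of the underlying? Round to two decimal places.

-kr 39.44

PV(remaining dividends) I = 6.01·e^(−0.0181·5/12) + 7.60·e^(−0.0181·8/12) + 6.48·e^(−0.0181·9/12) = 19.8663
Current forward F = (S − I)·e^(rT) = (617.67 − 19.8663)·e^(0.0181·11/12) = 597.8037 × 1.016730 = 607.8050
Value (long) = (F − K)·e^(−rT) = (607.8050 − 647.90) × 0.983545 = -39.4352
Value = -kr 39.44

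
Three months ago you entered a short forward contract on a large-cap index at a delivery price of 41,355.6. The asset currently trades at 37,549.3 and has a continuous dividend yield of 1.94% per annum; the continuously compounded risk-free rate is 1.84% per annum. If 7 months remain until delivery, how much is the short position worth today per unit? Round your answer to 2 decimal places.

3787.33

Current fair forward for the remaining 7 months: F = S·e^((r − q)·T), (r − q) = 0.0184 − 0.0194 = -0.0010
F = 37549.3 · e^(-0.0010 × 7/12) = 37549.3 × 0.99941684 = 37527.4028
Value of long forward = (F − K)·e^(−rT) = (37527.4028 − 41355.6) · e^(−0.0184·7/12)
= -3828.1972 × 0.98932406 = -3787.33
Short position value = −(long value) = 3787.33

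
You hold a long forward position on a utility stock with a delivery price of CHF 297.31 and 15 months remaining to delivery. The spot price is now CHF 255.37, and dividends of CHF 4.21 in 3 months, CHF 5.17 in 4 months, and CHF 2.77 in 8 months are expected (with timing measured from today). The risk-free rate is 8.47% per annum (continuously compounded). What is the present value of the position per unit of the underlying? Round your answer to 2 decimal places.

-CHF 23.84

PV(remaining dividends) I = 4.21·e^(−0.0847·3/12) + 5.17·e^(−0.0847·4/12) + 2.77·e^(−0.0847·8/12) = 11.7658
Current forward F = (S − I)·e^(rT) = (255.37 − 11.7658)·e^(0.0847·15/12) = 243.6042 × 1.111683 = 270.8106
Value (long) = (F − K)·e^(−rT) = (270.8106 − 297.31) × 0.899537 = -23.8372
Value = -CHF 23.84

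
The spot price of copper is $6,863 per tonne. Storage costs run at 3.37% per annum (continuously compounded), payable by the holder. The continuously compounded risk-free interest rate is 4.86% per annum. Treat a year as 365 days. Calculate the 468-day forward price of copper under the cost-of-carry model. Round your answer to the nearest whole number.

Net carry = r + u − y = 0.0486 + 0.0337 − 0.0000 = 0.0823
F = S·e^((r+u−y)T) = 6863 · e^(0.0823 × 468/365) = 6863 · e^0.105524
= 6863 × 1.111293 = $7,627 per tonne

$7,627 per tonne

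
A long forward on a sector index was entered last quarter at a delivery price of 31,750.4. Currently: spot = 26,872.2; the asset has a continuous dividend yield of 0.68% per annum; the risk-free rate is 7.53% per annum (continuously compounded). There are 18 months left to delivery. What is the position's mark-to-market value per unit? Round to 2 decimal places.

-1759.81

Current fair forward for the remaining 18 months: F = S·e^((r − q)·T), (r − q) = 0.0753 − 0.0068 = 0.0685
F = 26872.2 · e^(0.0685 × 18/12) = 26872.2 × 1.10821432 = 29780.1568
Value of long forward = (F − K)·e^(−rT) = (29780.1568 − 31750.4) · e^(−0.0753·18/12)
= -1970.2432 × 0.89319532 = -1759.81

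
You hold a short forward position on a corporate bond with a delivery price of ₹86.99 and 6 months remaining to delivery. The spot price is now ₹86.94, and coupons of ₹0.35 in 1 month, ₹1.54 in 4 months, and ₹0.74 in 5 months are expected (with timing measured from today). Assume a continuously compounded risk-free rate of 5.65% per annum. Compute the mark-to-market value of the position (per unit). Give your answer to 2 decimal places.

PV(remaining coupons) I = 0.35·e^(−0.0565·1/12) + 1.54·e^(−0.0565·4/12) + 0.74·e^(−0.0565·5/12) = 2.5824
Current forward F = (S − I)·e^(rT) = (86.94 − 2.5824)·e^(0.0565·6/12) = 84.3576 × 1.028653 = 86.7747
Value (long) = (F − K)·e^(−rT) = (86.7747 − 86.99) × 0.972145 = -0.2093
Short position value = −(long value) = ₹0.21

₹0.21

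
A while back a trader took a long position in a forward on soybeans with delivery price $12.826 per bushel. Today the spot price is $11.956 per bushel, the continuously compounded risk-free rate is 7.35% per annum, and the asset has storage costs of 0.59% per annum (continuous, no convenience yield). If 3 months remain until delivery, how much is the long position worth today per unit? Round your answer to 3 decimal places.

-$0.619 per bushel

Current fair forward for the remaining 3 months: F = S·e^((r + u)·T), (r + u) = 0.0735 + 0.0059 = 0.0794
F = 11.956 · e^(0.0794 × 3/12) = 11.956 × 1.020048 = 12.1957
Value of long forward = (F − K)·e^(−rT) = (12.1957 − 12.826) · e^(−0.0735·3/12)
= -0.6303 × 0.981793 = -0.619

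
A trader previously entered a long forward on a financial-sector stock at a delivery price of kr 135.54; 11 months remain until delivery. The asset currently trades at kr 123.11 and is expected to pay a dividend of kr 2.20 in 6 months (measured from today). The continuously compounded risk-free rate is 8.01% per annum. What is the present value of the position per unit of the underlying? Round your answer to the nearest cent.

-kr 4.95

PV(remaining dividends) I = 2.20·e^(−0.0801·6/12) = 2.1136
Current forward F = (S − I)·e^(rT) = (123.11 − 2.1136)·e^(0.0801·11/12) = 120.9964 × 1.076188 = 130.2149
Value (long) = (F − K)·e^(−rT) = (130.2149 − 135.54) × 0.929206 = -4.9481
Value = -kr 4.95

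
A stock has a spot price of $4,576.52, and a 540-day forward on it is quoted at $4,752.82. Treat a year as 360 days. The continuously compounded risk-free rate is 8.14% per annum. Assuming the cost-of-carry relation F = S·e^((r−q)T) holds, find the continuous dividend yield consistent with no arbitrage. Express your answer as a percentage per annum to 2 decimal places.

From F = S·e^((r−q)T): (r − q) = ln(F/S)/T
ln(4752.82/4576.52) = ln(1.038523) = 0.037800
(r − q) = 0.037800 / (540/360) = 0.025200
q = r − ln(F/S)/T = 0.0814 − 0.025200 = 0.056200
q = 5.62%

5.62%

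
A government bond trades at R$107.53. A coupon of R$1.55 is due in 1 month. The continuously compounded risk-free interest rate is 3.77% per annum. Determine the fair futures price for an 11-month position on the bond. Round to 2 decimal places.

R$109.71

PV(coupons) I = 1.55·e^(−0.0377·1/12)
I = 1.5451
F = (S − I)·e^(rT) = (107.53 − 1.5451) · e^(0.0377·11/12)
= 105.9849 · e^0.034558 = 105.9849 × 1.035162 = R$109.71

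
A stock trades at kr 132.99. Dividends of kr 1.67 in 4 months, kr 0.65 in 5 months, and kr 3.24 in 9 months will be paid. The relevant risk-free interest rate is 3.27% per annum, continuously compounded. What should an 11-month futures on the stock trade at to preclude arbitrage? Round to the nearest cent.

PV(dividends) I = 1.67·e^(−0.0327·4/12) + 0.65·e^(−0.0327·5/12) + 3.24·e^(−0.0327·9/12)
I = 1.6519 + 0.6412 + 3.1615 = 5.4546
F = (S − I)·e^(rT) = (132.99 − 5.4546) · e^(0.0327·11/12)
= 127.5354 · e^0.029975 = 127.5354 × 1.030429 = kr 131.42

kr 131.42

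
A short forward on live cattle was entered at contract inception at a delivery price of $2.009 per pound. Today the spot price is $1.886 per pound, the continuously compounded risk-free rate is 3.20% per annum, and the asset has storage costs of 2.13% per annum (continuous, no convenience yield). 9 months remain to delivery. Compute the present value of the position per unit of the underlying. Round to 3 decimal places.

Current fair forward for the remaining 9 months: F = S·e^((r + u)·T), (r + u) = 0.0320 + 0.0213 = 0.0533
F = 1.886 · e^(0.0533 × 9/12) = 1.886 × 1.040785 = 1.9629
Value of long forward = (F − K)·e^(−rT) = (1.9629 − 2.009) · e^(−0.0320·9/12)
= -0.0461 × 0.976286 = -0.045
Short position value = −(long value) = $0.045

$0.045 per pound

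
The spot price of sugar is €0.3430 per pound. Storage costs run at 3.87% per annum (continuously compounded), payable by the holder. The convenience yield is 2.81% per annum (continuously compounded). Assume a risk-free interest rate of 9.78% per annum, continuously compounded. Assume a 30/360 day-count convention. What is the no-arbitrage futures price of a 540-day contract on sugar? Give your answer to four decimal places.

€0.4036 per pound

Net carry = r + u − y = 0.0978 + 0.0387 − 0.0281 = 0.1084
F = S·e^((r+u−y)T) = 0.3430 · e^(0.1084 × 540/360) = 0.3430 · e^0.162600
= 0.3430 × 1.176566 = €0.4036 per pound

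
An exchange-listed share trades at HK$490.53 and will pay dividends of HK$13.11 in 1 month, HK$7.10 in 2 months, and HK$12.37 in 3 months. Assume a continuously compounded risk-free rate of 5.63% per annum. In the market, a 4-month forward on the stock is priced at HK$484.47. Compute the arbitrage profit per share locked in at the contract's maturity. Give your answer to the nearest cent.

PV(dividends) I = 13.11·e^(−0.0563·1/12) + 7.10·e^(−0.0563·2/12) + 12.37·e^(−0.0563·3/12) = 32.2794
Fair forward F* = (S − I)·e^(rT) = (490.53 − 32.2794)·e^0.018767 = 458.2506 × 1.018944 = 466.9317
Market HK$484.47 > fair 466.9317: forward overpriced → cash-and-carry (borrow at r, buy the stock and collect the dividends, short the forward).
Profit at T = |F_mkt − F*| = |484.47 − 466.9317| = HK$17.54 per share

HK$17.54 per share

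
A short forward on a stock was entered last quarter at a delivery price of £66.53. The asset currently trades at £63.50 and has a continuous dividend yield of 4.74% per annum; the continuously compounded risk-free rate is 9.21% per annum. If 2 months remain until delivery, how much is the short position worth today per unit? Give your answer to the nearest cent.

£2.52

Current fair forward for the remaining 2 months: F = S·e^((r − q)·T), (r − q) = 0.0921 − 0.0474 = 0.0447
F = 63.50 · e^(0.0447 × 2/12) = 63.50 × 1.007478 = 63.9749
Value of long forward = (F − K)·e^(−rT) = (63.9749 − 66.53) · e^(−0.0921·2/12)
= -2.5551 × 0.984767 = -2.52
Short position value = −(long value) = £2.52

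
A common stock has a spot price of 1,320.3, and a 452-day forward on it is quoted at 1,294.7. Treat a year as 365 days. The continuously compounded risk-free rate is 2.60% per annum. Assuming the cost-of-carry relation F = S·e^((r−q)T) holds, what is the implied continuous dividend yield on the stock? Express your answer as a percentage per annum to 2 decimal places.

From F = S·e^((r−q)T): (r − q) = ln(F/S)/T
ln(1294.7/1320.3) = ln(0.980610) = -0.019580
(r − q) = -0.019580 / (452/365) = -0.015811
q = r − ln(F/S)/T = 0.0260 + 0.015811 = 0.041811
q = 4.18%

4.18%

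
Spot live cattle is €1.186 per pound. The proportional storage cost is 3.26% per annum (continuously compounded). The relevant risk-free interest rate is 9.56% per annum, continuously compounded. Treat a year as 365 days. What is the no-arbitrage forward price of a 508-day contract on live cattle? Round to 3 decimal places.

Net carry = r + u − y = 0.0956 + 0.0326 − 0.0000 = 0.1282
F = S·e^((r+u−y)T) = 1.186 · e^(0.1282 × 508/365) = 1.186 · e^0.178426
= 1.186 × 1.195334 = €1.418 per pound

€1.418 per pound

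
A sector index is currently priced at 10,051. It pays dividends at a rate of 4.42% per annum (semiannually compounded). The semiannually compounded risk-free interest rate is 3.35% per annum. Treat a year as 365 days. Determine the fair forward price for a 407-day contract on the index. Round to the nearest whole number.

F = S · (1+r/2)^(2T) / (1+q/2)^(2T)
= 10051 × 1.037740 / 1.049957 = 10051 × 0.988364
F = 9,934

9,934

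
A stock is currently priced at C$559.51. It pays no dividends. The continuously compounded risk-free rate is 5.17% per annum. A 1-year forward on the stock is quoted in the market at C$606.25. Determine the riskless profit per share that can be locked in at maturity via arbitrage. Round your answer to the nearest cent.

C$17.05 per share

Fair forward: F* = S·e^(carry·T), with carry = r = 0.0517
F* = 559.51 · e^(0.0517 × 12/12) = 559.51 · e^0.051700 = 559.51 × 1.053060 = C$589.1976
Market C$606.25 > fair C$589.1976: forward overpriced → cash-and-carry (buy spot, short the forward).
At maturity, profit = |F_mkt − F*| = |606.25 − 589.1976| = C$17.05 per share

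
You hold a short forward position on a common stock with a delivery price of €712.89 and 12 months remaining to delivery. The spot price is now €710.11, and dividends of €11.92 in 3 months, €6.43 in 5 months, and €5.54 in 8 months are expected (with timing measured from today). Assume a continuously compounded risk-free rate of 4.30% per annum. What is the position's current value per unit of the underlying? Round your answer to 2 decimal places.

PV(remaining dividends) I = 11.92·e^(−0.0430·3/12) + 6.43·e^(−0.0430·5/12) + 5.54·e^(−0.0430·8/12) = 23.4918
Current forward F = (S − I)·e^(rT) = (710.11 − 23.4918)·e^(0.0430·12/12) = 686.6182 × 1.043938 = 716.7868
Value (long) = (F − K)·e^(−rT) = (716.7868 − 712.89) × 0.957911 = 3.7328
Short position value = −(long value) = -€3.73

-€3.73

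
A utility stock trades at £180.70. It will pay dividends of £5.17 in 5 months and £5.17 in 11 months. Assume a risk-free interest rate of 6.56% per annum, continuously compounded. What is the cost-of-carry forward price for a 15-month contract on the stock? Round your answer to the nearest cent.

£185.40

PV(dividends) I = 5.17·e^(−0.0656·5/12) + 5.17·e^(−0.0656·11/12)
I = 5.0306 + 4.8683 = 9.8989
F = (S − I)·e^(rT) = (180.70 − 9.8989) · e^(0.0656·15/12)
= 170.8011 · e^0.082000 = 170.8011 × 1.085456 = £185.40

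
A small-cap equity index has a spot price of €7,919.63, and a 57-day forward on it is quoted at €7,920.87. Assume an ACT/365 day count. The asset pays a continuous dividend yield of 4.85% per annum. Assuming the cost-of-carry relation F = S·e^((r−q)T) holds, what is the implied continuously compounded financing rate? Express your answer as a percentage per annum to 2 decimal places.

4.95%

From F = S·e^((r−q)T): (r − q) = ln(F/S)/T
ln(7920.87/7919.63) = ln(1.000157) = 0.000157
(r − q) = 0.000157 / (57/365) = 0.001005
r = ln(F/S)/T + q = 0.001005 + 0.0485 = 0.049505
r = 4.95%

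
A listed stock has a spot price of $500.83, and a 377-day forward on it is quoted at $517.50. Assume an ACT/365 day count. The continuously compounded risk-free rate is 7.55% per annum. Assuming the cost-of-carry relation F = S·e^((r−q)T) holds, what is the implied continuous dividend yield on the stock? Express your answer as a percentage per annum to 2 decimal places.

4.38%

From F = S·e^((r−q)T): (r − q) = ln(F/S)/T
ln(517.50/500.83) = ln(1.033285) = 0.032743
(r − q) = 0.032743 / (377/365) = 0.031701
q = r − ln(F/S)/T = 0.0755 − 0.031701 = 0.043799
q = 4.38%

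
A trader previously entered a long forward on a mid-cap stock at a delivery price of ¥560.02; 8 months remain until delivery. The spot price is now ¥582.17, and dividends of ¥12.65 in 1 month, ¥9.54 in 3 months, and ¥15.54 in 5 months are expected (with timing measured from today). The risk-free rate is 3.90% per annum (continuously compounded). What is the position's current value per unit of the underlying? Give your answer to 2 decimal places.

PV(remaining dividends) I = 12.65·e^(−0.0390·1/12) + 9.54·e^(−0.0390·3/12) + 15.54·e^(−0.0390·5/12) = 37.3459
Current forward F = (S − I)·e^(rT) = (582.17 − 37.3459)·e^(0.0390·8/12) = 544.8241 × 1.026341 = 559.1753
Value (long) = (F − K)·e^(−rT) = (559.1753 − 560.02) × 0.974335 = -0.8230
Value = -¥0.82

-¥0.82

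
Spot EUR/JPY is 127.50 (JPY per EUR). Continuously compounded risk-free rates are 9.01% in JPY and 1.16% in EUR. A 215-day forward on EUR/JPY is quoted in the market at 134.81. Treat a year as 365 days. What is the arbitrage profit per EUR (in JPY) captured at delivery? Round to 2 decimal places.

1.28 per EUR (in JPY)

Fair forward: F* = S·e^(carry·T), with carry = (r_JPY − r_EUR) = 0.0901 − 0.0116 = 0.0785
F* = 127.50 · e^(0.0785 × 215/365) = 127.50 · e^0.046240 = 127.50 × 1.047326 = 133.5341
Market 134.81 > fair 133.5341: forward overpriced → cash-and-carry (buy spot, short the forward).
At maturity, profit = |F_mkt − F*| = |134.81 − 133.5341| = 1.28 per EUR (in JPY)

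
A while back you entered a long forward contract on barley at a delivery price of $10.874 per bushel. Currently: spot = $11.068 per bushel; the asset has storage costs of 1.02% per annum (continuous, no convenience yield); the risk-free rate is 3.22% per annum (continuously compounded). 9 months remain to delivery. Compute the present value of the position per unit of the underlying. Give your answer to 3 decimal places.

$0.538 per bushel

Current fair forward for the remaining 9 months: F = S·e^((r + u)·T), (r + u) = 0.0322 + 0.0102 = 0.0424
F = 11.068 · e^(0.0424 × 9/12) = 11.068 × 1.032311 = 11.4256
Value of long forward = (F − K)·e^(−rT) = (11.4256 − 10.874) · e^(−0.0322·9/12)
= 0.5516 × 0.976139 = 0.538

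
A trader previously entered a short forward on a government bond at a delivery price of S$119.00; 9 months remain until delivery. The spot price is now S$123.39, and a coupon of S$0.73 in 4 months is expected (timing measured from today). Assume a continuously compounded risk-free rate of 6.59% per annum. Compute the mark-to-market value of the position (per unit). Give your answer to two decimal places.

-S$9.41

PV(remaining coupons) I = 0.73·e^(−0.0659·4/12) = 0.7141
Current forward F = (S − I)·e^(rT) = (123.39 − 0.7141)·e^(0.0659·9/12) = 122.6759 × 1.050667 = 128.8915
Value (long) = (F − K)·e^(−rT) = (128.8915 − 119.00) × 0.951777 = 9.4145
Short position value = −(long value) = -S$9.41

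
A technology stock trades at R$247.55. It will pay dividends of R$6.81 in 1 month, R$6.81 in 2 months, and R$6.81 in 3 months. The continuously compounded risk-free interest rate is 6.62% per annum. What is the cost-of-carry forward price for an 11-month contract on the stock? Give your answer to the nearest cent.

PV(dividends) I = 6.81·e^(−0.0662·1/12) + 6.81·e^(−0.0662·2/12) + 6.81·e^(−0.0662·3/12)
I = 6.7725 + 6.7353 + 6.6982 = 20.2060
F = (S − I)·e^(rT) = (247.55 − 20.2060) · e^(0.0662·11/12)
= 227.3440 · e^0.060683 = 227.3440 × 1.062562 = R$241.57

R$241.57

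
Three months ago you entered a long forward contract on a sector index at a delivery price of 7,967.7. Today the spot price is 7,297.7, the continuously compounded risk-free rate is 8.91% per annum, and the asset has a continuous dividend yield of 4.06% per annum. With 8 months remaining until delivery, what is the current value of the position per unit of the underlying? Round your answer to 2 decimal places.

-405.38

Current fair forward for the remaining 8 months: F = S·e^((r − q)·T), (r − q) = 0.0891 − 0.0406 = 0.0485
F = 7297.7 · e^(0.0485 × 8/12) = 7297.7 × 1.03286174 = 7537.5151
Value of long forward = (F − K)·e^(−rT) = (7537.5151 − 7967.7) · e^(−0.0891·8/12)
= -430.1849 × 0.94232976 = -405.38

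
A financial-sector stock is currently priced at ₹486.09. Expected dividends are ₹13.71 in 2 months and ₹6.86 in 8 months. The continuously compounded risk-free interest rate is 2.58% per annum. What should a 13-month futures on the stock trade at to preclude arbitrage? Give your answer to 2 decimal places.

PV(dividends) I = 13.71·e^(−0.0258·2/12) + 6.86·e^(−0.0258·8/12)
I = 13.6512 + 6.7430 = 20.3942
F = (S − I)·e^(rT) = (486.09 − 20.3942) · e^(0.0258·13/12)
= 465.6958 · e^0.027950 = 465.6958 × 1.028344 = ₹478.90

₹478.90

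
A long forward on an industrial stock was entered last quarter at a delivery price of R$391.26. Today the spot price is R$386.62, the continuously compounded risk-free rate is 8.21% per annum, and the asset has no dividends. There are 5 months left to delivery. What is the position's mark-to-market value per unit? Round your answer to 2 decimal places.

Current fair forward for the remaining 5 months: F = S·e^(r·T), r = 0.0821
F = 386.62 · e^(0.0821 × 5/12) = 386.62 × 1.034800 = 400.0744
Value of long forward = (F − K)·e^(−rT) = (400.0744 − 391.26) · e^(−0.0821·5/12)
= 8.8144 × 0.966370 = 8.52

R$8.52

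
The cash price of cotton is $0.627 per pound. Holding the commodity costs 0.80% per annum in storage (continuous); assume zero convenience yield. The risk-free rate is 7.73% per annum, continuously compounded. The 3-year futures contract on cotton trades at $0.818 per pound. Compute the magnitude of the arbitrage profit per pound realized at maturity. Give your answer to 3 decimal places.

Fair futures: F* = S·e^(carry·T), with carry = (r + u) = 0.0773 + 0.0080 = 0.0853
F* = 0.627 · e^(0.0853 × 3) = 0.627 · e^0.255900 = 0.627 × 1.291624 = $0.8098
Market $0.818 > fair $0.8098: forward overpriced → cash-and-carry (buy spot, short the forward).
At maturity, profit = |F_mkt − F*| = |0.818 − 0.8098| = $0.008 per pound

$0.008 per pound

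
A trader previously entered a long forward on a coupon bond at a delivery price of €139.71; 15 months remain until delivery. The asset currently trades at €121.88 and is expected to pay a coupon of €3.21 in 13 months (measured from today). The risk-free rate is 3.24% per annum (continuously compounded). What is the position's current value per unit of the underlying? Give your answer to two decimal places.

PV(remaining coupons) I = 3.21·e^(−0.0324·13/12) = 3.0993
Current forward F = (S − I)·e^(rT) = (121.88 − 3.0993)·e^(0.0324·15/12) = 118.7807 × 1.041331 = 123.6900
Value (long) = (F − K)·e^(−rT) = (123.6900 − 139.71) × 0.960309 = -15.3842
Value = -€15.38

-€15.38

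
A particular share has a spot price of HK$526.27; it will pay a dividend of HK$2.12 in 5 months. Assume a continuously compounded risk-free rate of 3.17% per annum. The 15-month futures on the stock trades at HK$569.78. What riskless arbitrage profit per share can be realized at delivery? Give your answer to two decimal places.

PV(dividends) I = 2.12·e^(−0.0317·5/12) = 2.0922
Fair futures F* = (S − I)·e^(rT) = (526.27 − 2.0922)·e^0.039625 = 524.1778 × 1.040421 = 545.3656
Market HK$569.78 > fair 545.3656: forward overpriced → cash-and-carry (borrow at r, buy the stock and collect the dividends, short the forward).
Profit at T = |F_mkt − F*| = |569.78 − 545.3656| = HK$24.41 per share

HK$24.41 per share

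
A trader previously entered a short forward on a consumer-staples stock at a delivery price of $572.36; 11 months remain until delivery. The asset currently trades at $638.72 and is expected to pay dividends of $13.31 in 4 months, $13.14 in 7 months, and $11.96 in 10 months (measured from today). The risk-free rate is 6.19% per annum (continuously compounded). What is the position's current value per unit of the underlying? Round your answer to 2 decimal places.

PV(remaining dividends) I = 13.31·e^(−0.0619·4/12) + 13.14·e^(−0.0619·7/12) + 11.96·e^(−0.0619·10/12) = 37.0709
Current forward F = (S − I)·e^(rT) = (638.72 − 37.0709)·e^(0.0619·11/12) = 601.6491 × 1.058382 = 636.7746
Value (long) = (F − K)·e^(−rT) = (636.7746 − 572.36) × 0.944838 = 60.8614
Short position value = −(long value) = -$60.86

-$60.86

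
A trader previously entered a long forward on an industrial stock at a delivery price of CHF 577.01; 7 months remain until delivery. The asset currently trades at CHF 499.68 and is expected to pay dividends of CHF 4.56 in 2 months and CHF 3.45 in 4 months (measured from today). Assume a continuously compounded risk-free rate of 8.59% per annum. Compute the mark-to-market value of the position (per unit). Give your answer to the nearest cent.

-CHF 56.98

PV(remaining dividends) I = 4.56·e^(−0.0859·2/12) + 3.45·e^(−0.0859·4/12) = 7.8478
Current forward F = (S − I)·e^(rT) = (499.68 − 7.8478)·e^(0.0859·7/12) = 491.8322 × 1.051385 = 517.1050
Value (long) = (F − K)·e^(−rT) = (517.1050 − 577.01) × 0.951126 = -56.9772
Value = -CHF 56.98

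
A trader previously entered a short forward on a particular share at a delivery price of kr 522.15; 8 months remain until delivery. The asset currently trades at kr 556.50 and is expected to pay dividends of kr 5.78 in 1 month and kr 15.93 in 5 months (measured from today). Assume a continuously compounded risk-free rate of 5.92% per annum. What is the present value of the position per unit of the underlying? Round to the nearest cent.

-kr 33.26

PV(remaining dividends) I = 5.78·e^(−0.0592·1/12) + 15.93·e^(−0.0592·5/12) = 21.2934
Current forward F = (S − I)·e^(rT) = (556.50 − 21.2934)·e^(0.0592·8/12) = 535.2066 × 1.040256 = 556.7519
Value (long) = (F − K)·e^(−rT) = (556.7519 − 522.15) × 0.961302 = 33.2629
Short position value = −(long value) = -kr 33.26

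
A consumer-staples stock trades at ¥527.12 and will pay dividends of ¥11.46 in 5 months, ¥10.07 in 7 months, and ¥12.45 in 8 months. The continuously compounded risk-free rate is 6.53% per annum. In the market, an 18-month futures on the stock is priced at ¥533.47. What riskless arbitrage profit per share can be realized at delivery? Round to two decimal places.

¥11.76 per share

PV(dividends) I = 11.46·e^(−0.0653·5/12) + 10.07·e^(−0.0653·7/12) + 12.45·e^(−0.0653·8/12) = 32.7657
Fair futures F* = (S − I)·e^(rT) = (527.12 − 32.7657)·e^0.097950 = 494.3543 × 1.102908 = 545.2273
Market ¥533.47 < fair 545.2273: forward underpriced → reverse cash-and-carry (short the stock, invest proceeds at r, pay the dividends, go long the forward).
Profit at T = |F_mkt − F*| = |533.47 − 545.2273| = ¥11.76 per share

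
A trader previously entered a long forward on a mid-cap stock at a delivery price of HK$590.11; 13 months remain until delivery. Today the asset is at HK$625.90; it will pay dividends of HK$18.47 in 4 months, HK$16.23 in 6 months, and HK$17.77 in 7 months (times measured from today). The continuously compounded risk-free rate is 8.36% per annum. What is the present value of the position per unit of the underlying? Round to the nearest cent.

HK$36.43

PV(remaining dividends) I = 18.47·e^(−0.0836·4/12) + 16.23·e^(−0.0836·6/12) + 17.77·e^(−0.0836·7/12) = 50.4522
Current forward F = (S − I)·e^(rT) = (625.90 − 50.4522)·e^(0.0836·13/12) = 575.4478 × 1.094794 = 629.9968
Value (long) = (F − K)·e^(−rT) = (629.9968 − 590.11) × 0.913413 = 36.4331
Value = HK$36.43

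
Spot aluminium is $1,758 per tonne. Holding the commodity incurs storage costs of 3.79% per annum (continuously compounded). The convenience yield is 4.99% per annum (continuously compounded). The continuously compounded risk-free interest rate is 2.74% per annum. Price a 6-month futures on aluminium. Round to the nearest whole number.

$1,772 per tonne

Net carry = r + u − y = 0.0274 + 0.0379 − 0.0499 = 0.0154
F = S·e^((r+u−y)T) = 1758 · e^(0.0154 × 6/12) = 1758 · e^0.007700
= 1758 × 1.007730 = $1,772 per tonne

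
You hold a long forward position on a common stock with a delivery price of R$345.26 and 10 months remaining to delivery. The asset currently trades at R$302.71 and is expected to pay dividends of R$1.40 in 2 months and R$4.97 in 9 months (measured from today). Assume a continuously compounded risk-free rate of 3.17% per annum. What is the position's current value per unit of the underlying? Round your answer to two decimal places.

-R$39.79

PV(remaining dividends) I = 1.40·e^(−0.0317·2/12) + 4.97·e^(−0.0317·9/12) = 6.2459
Current forward F = (S − I)·e^(rT) = (302.71 − 6.2459)·e^(0.0317·10/12) = 296.4641 × 1.026769 = 304.4001
Value (long) = (F − K)·e^(−rT) = (304.4001 − 345.26) × 0.973929 = -39.7946
Value = -R$39.79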